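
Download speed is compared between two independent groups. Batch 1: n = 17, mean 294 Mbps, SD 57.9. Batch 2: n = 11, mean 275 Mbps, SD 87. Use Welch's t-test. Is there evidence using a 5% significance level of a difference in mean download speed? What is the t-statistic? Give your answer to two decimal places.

0.64

Let group 1 = batch 1, group 2 = batch 2. H0: μ_1 = μ_2; H1: μ_1 ≠ μ_2 (Welch's two-sample t-test, two-sided).
t = (x̄_1 − x̄_2)/√(s_1²/n_1 + s_2²/n_2) = (294 − 275)/√(57.9²/17 + 87²/11) = 0.64
Welch–Satterthwaite df ≈ 15.74
Two-sided p-value ≈ 0.532
Since p ≈ 0.532 > α = 0.05, fail to reject H0; the evidence is not statistically significant.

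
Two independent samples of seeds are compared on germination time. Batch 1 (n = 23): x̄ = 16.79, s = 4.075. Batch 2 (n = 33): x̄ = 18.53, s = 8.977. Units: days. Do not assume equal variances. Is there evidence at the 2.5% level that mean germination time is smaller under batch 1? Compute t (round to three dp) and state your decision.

t = -0.978; fail to reject H0

Let group 1 = batch 1, group 2 = batch 2. H0: μ_1 = μ_2; H1: μ_1 < μ_2 (Welch's two-sample t-test, left-tailed).
t = (x̄_1 − x̄_2)/√(s_1²/n_1 + s_2²/n_2) = (16.79 − 18.53)/√(4.075²/23 + 8.977²/33) = -0.978
Welch–Satterthwaite df ≈ 47.66
p-value = P(T ≤ -0.978) ≈ 0.1665
Since p ≈ 0.1665 > α = 0.025, fail to reject H0; the evidence is not statistically significant.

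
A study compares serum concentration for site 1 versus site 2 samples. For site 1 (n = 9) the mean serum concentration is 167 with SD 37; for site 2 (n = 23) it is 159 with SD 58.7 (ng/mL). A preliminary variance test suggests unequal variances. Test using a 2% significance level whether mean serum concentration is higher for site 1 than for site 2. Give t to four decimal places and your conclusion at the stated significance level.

t = 0.4604; fail to reject H0

Let group 1 = site 1, group 2 = site 2. H0: μ_1 = μ_2; H1: μ_1 > μ_2 (Welch's two-sample t-test, right-tailed).
t = (x̄_1 − x̄_2)/√(s_1²/n_1 + s_2²/n_2) = (167 − 159)/√(37²/9 + 58.7²/23) = 0.4604
Welch–Satterthwaite df ≈ 23.30
p-value = P(T ≥ 0.4604) ≈ 0.325
Since p ≈ 0.325 > α = 0.02, fail to reject H0; the data do not provide sufficient evidence against H0.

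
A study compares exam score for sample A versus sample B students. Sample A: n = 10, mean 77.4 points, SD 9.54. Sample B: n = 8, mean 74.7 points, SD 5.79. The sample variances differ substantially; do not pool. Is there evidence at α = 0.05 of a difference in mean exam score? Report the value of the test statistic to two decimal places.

Let group 1 = sample A, group 2 = sample B. H0: μ_1 = μ_2; H1: μ_1 ≠ μ_2 (Welch's two-sample t-test, two-sided).
t = (x̄_1 − x̄_2)/√(s_1²/n_1 + s_2²/n_2) = (77.4 − 74.7)/√(9.54²/10 + 5.79²/8) = 0.74
Welch–Satterthwaite df ≈ 15.08
Two-sided p-value ≈ 0.4703
Since p ≈ 0.4703 > α = 0.05, fail to reject H0; the evidence is not statistically significant.

0.74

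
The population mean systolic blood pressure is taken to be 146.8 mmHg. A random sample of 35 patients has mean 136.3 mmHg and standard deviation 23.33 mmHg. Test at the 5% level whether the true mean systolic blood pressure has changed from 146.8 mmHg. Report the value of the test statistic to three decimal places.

H0: μ = 146.8; H1: μ ≠ 146.8 (one-sample t-test, two-sided).
t = (x̄ − μ₀)/(s/√n) = (136.3 − 146.8)/(23.33/√35) = -2.663
df = n − 1 = 34
Two-sided p-value ≈ 0.012
Since p ≈ 0.012 < α = 0.05, reject H0; the data support H1.

-2.663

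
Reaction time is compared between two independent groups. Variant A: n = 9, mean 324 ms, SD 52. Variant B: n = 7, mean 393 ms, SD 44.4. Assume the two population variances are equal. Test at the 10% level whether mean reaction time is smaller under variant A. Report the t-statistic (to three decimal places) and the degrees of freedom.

Let group 1 = variant A, group 2 = variant B. H0: μ_1 = μ_2; H1: μ_1 < μ_2 (two-sample pooled-variance t-test, left-tailed).
s_p² = [(9−1)·52² + (7−1)·44.4²]/(9+7−2) = 2390.01
t = (324 − 393)/√[2390.01·(1/9 + 1/7)] = -2.801
df = n₁ + n₂ − 2 = 14
p-value = P(T ≤ -2.801) ≈ 0.007
Since p ≈ 0.007 < α = 0.1, reject H0; the data support H1.

t = -2.801, df = 14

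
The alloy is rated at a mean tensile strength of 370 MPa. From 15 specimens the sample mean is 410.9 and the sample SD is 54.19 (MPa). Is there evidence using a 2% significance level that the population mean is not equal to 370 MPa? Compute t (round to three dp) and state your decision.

t = 2.923; reject H0

H0: μ = 370; H1: μ ≠ 370 (one-sample t-test, two-sided).
t = (x̄ − μ₀)/(s/√n) = (410.9 − 370)/(54.19/√15) = 2.923
df = n − 1 = 14
Two-sided p-value ≈ 0.0111
Since p ≈ 0.0111 < α = 0.02, reject H0; the evidence is statistically significant.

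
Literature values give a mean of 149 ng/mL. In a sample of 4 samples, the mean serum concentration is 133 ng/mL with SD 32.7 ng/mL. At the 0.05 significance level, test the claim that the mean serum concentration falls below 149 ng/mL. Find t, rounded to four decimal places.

H0: μ = 149; H1: μ < 149 (one-sample t-test, left-tailed).
t = (x̄ − μ₀)/(s/√n) = (133 − 149)/(32.7/√4) = -0.9786
df = n − 1 = 3
p-value = P(T ≤ -0.9786) ≈ 0.2000
Since p ≈ 0.2000 > α = 0.05, fail to reject H0; the evidence is not statistically significant.

-0.9786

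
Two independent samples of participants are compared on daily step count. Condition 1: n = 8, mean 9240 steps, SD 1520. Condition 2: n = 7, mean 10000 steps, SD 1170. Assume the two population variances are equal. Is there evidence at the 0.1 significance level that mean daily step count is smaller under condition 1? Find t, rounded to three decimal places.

Let group 1 = condition 1, group 2 = condition 2. H0: μ_1 = μ_2; H1: μ_1 < μ_2 (two-sample pooled-variance t-test, left-tailed).
s_p² = [(8−1)·1520² + (7−1)·1170²]/(8+7−2) = 1875860
t = (9240 − 10000)/√[1875860·(1/8 + 1/7)] = -1.072
df = n₁ + n₂ − 2 = 13
p-value = P(T ≤ -1.072) ≈ 0.1516
Since p ≈ 0.1516 > α = 0.1, fail to reject H0; the evidence is not statistically significant.

-1.072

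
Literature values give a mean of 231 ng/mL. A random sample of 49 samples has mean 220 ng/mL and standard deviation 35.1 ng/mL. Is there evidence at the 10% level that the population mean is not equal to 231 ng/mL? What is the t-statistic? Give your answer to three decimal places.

H0: μ = 231; H1: μ ≠ 231 (one-sample t-test, two-sided).
t = (x̄ − μ₀)/(s/√n) = (220 − 231)/(35.1/√49) = -2.194
df = n − 1 = 48
Two-sided p-value ≈ 0.0331
Since p ≈ 0.0331 < α = 0.1, reject H0; the data support H1.

-2.194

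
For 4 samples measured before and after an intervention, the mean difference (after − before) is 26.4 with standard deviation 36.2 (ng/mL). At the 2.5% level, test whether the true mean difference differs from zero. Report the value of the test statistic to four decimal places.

1.4586

H0: μ_d = 0; H1: μ_d ≠ 0 (paired t-test on the differences, two-sided).
t = d̄/(s_d/√n) = 26.4/(36.2/√4) = 1.4586
df = n − 1 = 3
Two-sided p-value ≈ 0.241
Since p ≈ 0.241 > α = 0.025, fail to reject H0; the evidence is not statistically significant.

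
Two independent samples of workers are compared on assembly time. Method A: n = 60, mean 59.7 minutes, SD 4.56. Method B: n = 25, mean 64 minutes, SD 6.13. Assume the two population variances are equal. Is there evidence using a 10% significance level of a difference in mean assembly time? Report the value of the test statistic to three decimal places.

-3.567

Let group 1 = method A, group 2 = method B. H0: μ_1 = μ_2; H1: μ_1 ≠ μ_2 (two-sample pooled-variance t-test, two-sided).
s_p² = [(60−1)·4.56² + (25−1)·6.13²]/(60+25−2) = 25.6466
t = (59.7 − 64)/√[25.6466·(1/60 + 1/25)] = -3.567
df = n₁ + n₂ − 2 = 83
Two-sided p-value ≈ 0.0006
Since p ≈ 0.0006 < α = 0.1, reject H0; the data support H1.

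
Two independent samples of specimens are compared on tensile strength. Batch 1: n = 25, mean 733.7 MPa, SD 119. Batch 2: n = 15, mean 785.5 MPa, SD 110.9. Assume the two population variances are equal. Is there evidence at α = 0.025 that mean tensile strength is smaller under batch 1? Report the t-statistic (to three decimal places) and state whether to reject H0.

Let group 1 = batch 1, group 2 = batch 2. H0: μ_1 = μ_2; H1: μ_1 < μ_2 (two-sample pooled-variance t-test, left-tailed).
s_p² = [(25−1)·119² + (15−1)·110.9²]/(25+15−2) = 13474.9
t = (733.7 − 785.5)/√[13474.9·(1/25 + 1/15)] = -1.366
df = n₁ + n₂ − 2 = 38
p-value = P(T ≤ -1.366) ≈ 0.0899
Since p ≈ 0.0899 > α = 0.025, fail to reject H0; the evidence is not statistically significant.

t = -1.366; fail to reject H0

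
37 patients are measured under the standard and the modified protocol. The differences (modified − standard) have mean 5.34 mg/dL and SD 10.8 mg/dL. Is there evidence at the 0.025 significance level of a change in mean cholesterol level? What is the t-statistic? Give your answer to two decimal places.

H0: μ_d = 0; H1: μ_d ≠ 0 (paired t-test on the differences, two-sided).
t = d̄/(s_d/√n) = 5.34/(10.8/√37) = 3.01
df = n − 1 = 36
Two-sided p-value ≈ 0.0048
Since p ≈ 0.0048 < α = 0.025, reject H0; the data support H1.

3.01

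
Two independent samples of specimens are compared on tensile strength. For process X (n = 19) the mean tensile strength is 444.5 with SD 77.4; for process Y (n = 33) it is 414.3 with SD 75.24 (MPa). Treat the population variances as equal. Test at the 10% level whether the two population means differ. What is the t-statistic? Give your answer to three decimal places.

Let group 1 = process X, group 2 = process Y. H0: μ_1 = μ_2; H1: μ_1 ≠ μ_2 (two-sample pooled-variance t-test, two-sided).
s_p² = [(19−1)·77.4² + (33−1)·75.24²]/(19+33−2) = 5779.75
t = (444.5 − 414.3)/√[5779.75·(1/19 + 1/33)] = 1.379
df = n₁ + n₂ − 2 = 50
Two-sided p-value ≈ 0.174
Since p ≈ 0.174 > α = 0.1, fail to reject H0; the data do not provide sufficient evidence against H0.

1.379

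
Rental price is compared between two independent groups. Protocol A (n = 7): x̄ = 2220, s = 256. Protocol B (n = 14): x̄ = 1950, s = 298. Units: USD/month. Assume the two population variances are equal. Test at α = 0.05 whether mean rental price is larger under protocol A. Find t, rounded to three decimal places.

Let group 1 = protocol A, group 2 = protocol B. H0: μ_1 = μ_2; H1: μ_1 > μ_2 (two-sample pooled-variance t-test, right-tailed).
s_p² = [(7−1)·256² + (14−1)·298²]/(7+14−2) = 81456.2
t = (2220 − 1950)/√[81456.2·(1/7 + 1/14)] = 2.044
df = n₁ + n₂ − 2 = 19
p-value = P(T ≥ 2.044) ≈ 0.0276
Since p ≈ 0.0276 < α = 0.05, reject H0; the evidence is statistically significant.

2.044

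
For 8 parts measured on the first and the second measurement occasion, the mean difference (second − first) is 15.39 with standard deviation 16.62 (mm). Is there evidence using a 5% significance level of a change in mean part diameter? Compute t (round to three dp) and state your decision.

H0: μ_d = 0; H1: μ_d ≠ 0 (paired t-test on the differences, two-sided).
t = d̄/(s_d/√n) = 15.39/(16.62/√8) = 2.619
df = n − 1 = 7
Two-sided p-value ≈ 0.034
Since p ≈ 0.034 < α = 0.05, reject H0; the data support H1.

t = 2.619; reject H0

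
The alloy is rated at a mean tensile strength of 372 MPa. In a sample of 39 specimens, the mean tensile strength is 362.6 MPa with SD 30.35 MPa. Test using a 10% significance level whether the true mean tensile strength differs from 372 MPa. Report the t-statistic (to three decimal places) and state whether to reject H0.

H0: μ = 372; H1: μ ≠ 372 (one-sample t-test, two-sided).
t = (x̄ − μ₀)/(s/√n) = (362.6 − 372)/(30.35/√39) = -1.934
df = n − 1 = 38
Two-sided p-value ≈ 0.0606
Since p ≈ 0.0606 < α = 0.1, reject H0; the data support H1.

t = -1.934; reject H0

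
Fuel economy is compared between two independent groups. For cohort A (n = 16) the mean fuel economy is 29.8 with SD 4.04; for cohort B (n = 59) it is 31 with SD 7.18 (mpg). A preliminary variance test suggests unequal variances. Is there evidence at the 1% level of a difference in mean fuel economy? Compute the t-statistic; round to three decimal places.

Let group 1 = cohort A, group 2 = cohort B. H0: μ_1 = μ_2; H1: μ_1 ≠ μ_2 (Welch's two-sample t-test, two-sided).
t = (x̄_1 − x̄_2)/√(s_1²/n_1 + s_2²/n_2) = (29.8 − 31)/√(4.04²/16 + 7.18²/59) = -0.872
Welch–Satterthwaite df ≈ 43.46
Two-sided p-value ≈ 0.3880
Since p ≈ 0.3880 > α = 0.01, fail to reject H0; the evidence is not statistically significant.

-0.872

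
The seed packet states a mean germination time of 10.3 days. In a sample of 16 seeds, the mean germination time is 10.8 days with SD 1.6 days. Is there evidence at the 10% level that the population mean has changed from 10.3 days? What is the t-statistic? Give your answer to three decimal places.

H0: μ = 10.3; H1: μ ≠ 10.3 (one-sample t-test, two-sided).
t = (x̄ − μ₀)/(s/√n) = (10.8 − 10.3)/(1.6/√16) = 1.250
df = n − 1 = 15
Two-sided p-value ≈ 0.2305
Since p ≈ 0.2305 > α = 0.1, fail to reject H0; the data do not provide sufficient evidence against H0.

1.250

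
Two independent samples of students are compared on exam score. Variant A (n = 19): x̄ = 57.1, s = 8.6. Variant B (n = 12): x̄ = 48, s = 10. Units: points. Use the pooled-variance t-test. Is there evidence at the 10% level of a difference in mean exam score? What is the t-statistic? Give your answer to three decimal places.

Let group 1 = variant A, group 2 = variant B. H0: μ_1 = μ_2; H1: μ_1 ≠ μ_2 (two-sample pooled-variance t-test, two-sided).
s_p² = [(19−1)·8.6² + (12−1)·10²]/(19+12−2) = 83.8372
t = (57.1 − 48)/√[83.8372·(1/19 + 1/12)] = 2.695
df = n₁ + n₂ − 2 = 29
Two-sided p-value ≈ 0.0116
Since p ≈ 0.0116 < α = 0.1, reject H0; the evidence is statistically significant.

2.695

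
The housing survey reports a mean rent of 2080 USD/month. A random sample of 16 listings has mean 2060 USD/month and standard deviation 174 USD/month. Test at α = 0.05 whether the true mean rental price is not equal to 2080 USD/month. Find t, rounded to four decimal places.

-0.4598

H0: μ = 2080; H1: μ ≠ 2080 (one-sample t-test, two-sided).
t = (x̄ − μ₀)/(s/√n) = (2060 − 2080)/(174/√16) = -0.4598
df = n − 1 = 15
Two-sided p-value ≈ 0.652
Since p ≈ 0.652 > α = 0.05, fail to reject H0; the evidence is not statistically significant.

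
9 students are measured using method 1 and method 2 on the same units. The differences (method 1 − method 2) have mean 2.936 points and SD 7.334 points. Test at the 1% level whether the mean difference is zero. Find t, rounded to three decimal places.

H0: μ_d = 0; H1: μ_d ≠ 0 (paired t-test on the differences, two-sided).
t = d̄/(s_d/√n) = 2.936/(7.334/√9) = 1.201
df = n − 1 = 8
Two-sided p-value ≈ 0.264
Since p ≈ 0.264 > α = 0.01, fail to reject H0; the evidence is not statistically significant.

1.201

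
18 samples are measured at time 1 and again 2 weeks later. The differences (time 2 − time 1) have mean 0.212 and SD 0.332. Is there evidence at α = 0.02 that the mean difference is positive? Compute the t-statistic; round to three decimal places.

2.709

H0: μ_d = 0; H1: μ_d > 0 (paired t-test on the differences, right-tailed).
t = d̄/(s_d/√n) = 0.212/(0.332/√18) = 2.709
df = n − 1 = 17
p-value = P(T ≥ 2.709) ≈ 0.0074
Since p ≈ 0.0074 < α = 0.02, reject H0; the data support H1.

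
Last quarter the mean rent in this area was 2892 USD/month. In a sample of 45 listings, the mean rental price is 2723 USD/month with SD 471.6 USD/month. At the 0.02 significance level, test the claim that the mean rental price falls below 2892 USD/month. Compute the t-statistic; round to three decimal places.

-2.404

H0: μ = 2892; H1: μ < 2892 (one-sample t-test, left-tailed).
t = (x̄ − μ₀)/(s/√n) = (2723 − 2892)/(471.6/√45) = -2.404
df = n − 1 = 44
p-value = P(T ≤ -2.404) ≈ 0.010
Since p ≈ 0.010 < α = 0.02, reject H0; the evidence is statistically significant.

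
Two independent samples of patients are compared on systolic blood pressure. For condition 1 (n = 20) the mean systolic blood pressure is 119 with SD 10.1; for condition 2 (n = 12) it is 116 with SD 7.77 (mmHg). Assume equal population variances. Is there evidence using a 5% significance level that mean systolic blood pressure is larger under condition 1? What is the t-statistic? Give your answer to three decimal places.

0.882

Let group 1 = condition 1, group 2 = condition 2. H0: μ_1 = μ_2; H1: μ_1 > μ_2 (two-sample pooled-variance t-test, right-tailed).
s_p² = [(20−1)·10.1² + (12−1)·7.77²]/(20+12−2) = 86.7431
t = (119 − 116)/√[86.7431·(1/20 + 1/12)] = 0.882
df = n₁ + n₂ − 2 = 30
p-value = P(T ≥ 0.882) ≈ 0.192
Since p ≈ 0.192 > α = 0.05, fail to reject H0; the evidence is not statistically significant.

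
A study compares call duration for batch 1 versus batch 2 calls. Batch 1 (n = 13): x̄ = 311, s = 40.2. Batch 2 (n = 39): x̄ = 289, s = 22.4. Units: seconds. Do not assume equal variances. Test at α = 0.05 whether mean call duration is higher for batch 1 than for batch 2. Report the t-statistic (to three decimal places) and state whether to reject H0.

Let group 1 = batch 1, group 2 = batch 2. H0: μ_1 = μ_2; H1: μ_1 > μ_2 (Welch's two-sample t-test, right-tailed).
t = (x̄_1 − x̄_2)/√(s_1²/n_1 + s_2²/n_2) = (311 − 289)/√(40.2²/13 + 22.4²/39) = 1.878
Welch–Satterthwaite df ≈ 14.56
p-value = P(T ≥ 1.878) ≈ 0.040
Since p ≈ 0.040 < α = 0.05, reject H0; the evidence is statistically significant.

t = 1.878; reject H0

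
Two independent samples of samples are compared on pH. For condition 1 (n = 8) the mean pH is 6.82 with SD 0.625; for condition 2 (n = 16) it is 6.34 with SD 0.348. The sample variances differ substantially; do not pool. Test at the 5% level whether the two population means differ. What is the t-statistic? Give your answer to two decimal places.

2.02

Let group 1 = condition 1, group 2 = condition 2. H0: μ_1 = μ_2; H1: μ_1 ≠ μ_2 (Welch's two-sample t-test, two-sided).
t = (x̄_1 − x̄_2)/√(s_1²/n_1 + s_2²/n_2) = (6.82 − 6.34)/√(0.625²/8 + 0.348²/16) = 2.02
Welch–Satterthwaite df ≈ 9.23
Two-sided p-value ≈ 0.0732
Since p ≈ 0.0732 > α = 0.05, fail to reject H0; the evidence is not statistically significant.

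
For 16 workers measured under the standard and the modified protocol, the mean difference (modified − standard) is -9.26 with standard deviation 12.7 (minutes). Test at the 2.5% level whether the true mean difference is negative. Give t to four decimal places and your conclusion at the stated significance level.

H0: μ_d = 0; H1: μ_d < 0 (paired t-test on the differences, left-tailed).
t = d̄/(s_d/√n) = -9.26/(12.7/√16) = -2.9165
df = n − 1 = 15
p-value = P(T ≤ -2.9165) ≈ 0.005
Since p ≈ 0.005 < α = 0.025, reject H0; the data support H1.

t = -2.9165; reject H0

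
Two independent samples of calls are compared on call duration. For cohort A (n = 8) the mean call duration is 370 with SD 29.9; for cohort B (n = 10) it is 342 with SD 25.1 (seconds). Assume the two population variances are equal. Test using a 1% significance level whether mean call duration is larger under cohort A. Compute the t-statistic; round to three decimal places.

Let group 1 = cohort A, group 2 = cohort B. H0: μ_1 = μ_2; H1: μ_1 > μ_2 (two-sample pooled-variance t-test, right-tailed).
s_p² = [(8−1)·29.9² + (10−1)·25.1²]/(8+10−2) = 745.51
t = (370 − 342)/√[745.51·(1/8 + 1/10)] = 2.162
df = n₁ + n₂ − 2 = 16
p-value = P(T ≥ 2.162) ≈ 0.023
Since p ≈ 0.023 > α = 0.01, fail to reject H0; the data do not provide sufficient evidence against H0.

2.162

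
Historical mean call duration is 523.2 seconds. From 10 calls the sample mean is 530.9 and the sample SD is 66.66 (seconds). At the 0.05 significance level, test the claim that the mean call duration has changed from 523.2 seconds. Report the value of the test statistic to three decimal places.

H0: μ = 523.2; H1: μ ≠ 523.2 (one-sample t-test, two-sided).
t = (x̄ − μ₀)/(s/√n) = (530.9 − 523.2)/(66.66/√10) = 0.365
df = n − 1 = 9
Two-sided p-value ≈ 0.7233
Since p ≈ 0.7233 > α = 0.05, fail to reject H0; the data do not provide sufficient evidence against H0.

0.365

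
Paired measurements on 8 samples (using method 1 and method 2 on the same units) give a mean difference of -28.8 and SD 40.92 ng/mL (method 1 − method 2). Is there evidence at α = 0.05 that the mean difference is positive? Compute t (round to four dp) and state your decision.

t = -1.9907; fail to reject H0

H0: μ_d = 0; H1: μ_d > 0 (paired t-test on the differences, right-tailed).
t = d̄/(s_d/√n) = -28.8/(40.92/√8) = -1.9907
df = n − 1 = 7
p-value = P(T ≥ -1.9907) ≈ 0.9566
Since p ≈ 0.9566 > α = 0.05, fail to reject H0; the evidence is not statistically significant.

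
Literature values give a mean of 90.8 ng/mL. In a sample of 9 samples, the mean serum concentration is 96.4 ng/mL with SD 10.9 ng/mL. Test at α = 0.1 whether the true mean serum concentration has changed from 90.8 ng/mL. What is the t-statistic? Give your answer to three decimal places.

H0: μ = 90.8; H1: μ ≠ 90.8 (one-sample t-test, two-sided).
t = (x̄ − μ₀)/(s/√n) = (96.4 − 90.8)/(10.9/√9) = 1.541
df = n − 1 = 8
Two-sided p-value ≈ 0.162
Since p ≈ 0.162 > α = 0.1, fail to reject H0; the evidence is not statistically significant.

1.541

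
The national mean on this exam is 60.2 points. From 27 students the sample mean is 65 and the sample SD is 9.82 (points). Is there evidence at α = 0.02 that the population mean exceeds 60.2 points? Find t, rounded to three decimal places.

2.540

H0: μ = 60.2; H1: μ > 60.2 (one-sample t-test, right-tailed).
t = (x̄ − μ₀)/(s/√n) = (65 − 60.2)/(9.82/√27) = 2.540
df = n − 1 = 26
p-value = P(T ≥ 2.540) ≈ 0.009
Since p ≈ 0.009 < α = 0.02, reject H0; the data support H1.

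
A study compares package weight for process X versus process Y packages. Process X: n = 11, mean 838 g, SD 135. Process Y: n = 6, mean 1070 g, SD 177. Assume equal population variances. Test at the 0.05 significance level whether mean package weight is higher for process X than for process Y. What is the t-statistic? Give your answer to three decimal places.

-3.041

Let group 1 = process X, group 2 = process Y. H0: μ_1 = μ_2; H1: μ_1 > μ_2 (two-sample pooled-variance t-test, right-tailed).
s_p² = [(11−1)·135² + (6−1)·177²]/(11+6−2) = 22593
t = (838 − 1070)/√[22593·(1/11 + 1/6)] = -3.041
df = n₁ + n₂ − 2 = 15
p-value = P(T ≥ -3.041) ≈ 0.996
Since p ≈ 0.996 > α = 0.05, fail to reject H0; the evidence is not statistically significant.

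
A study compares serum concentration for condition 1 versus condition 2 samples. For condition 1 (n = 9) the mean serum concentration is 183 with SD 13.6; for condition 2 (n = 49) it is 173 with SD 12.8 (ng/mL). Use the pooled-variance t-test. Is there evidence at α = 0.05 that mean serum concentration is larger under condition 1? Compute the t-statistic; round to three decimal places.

2.135

Let group 1 = condition 1, group 2 = condition 2. H0: μ_1 = μ_2; H1: μ_1 > μ_2 (two-sample pooled-variance t-test, right-tailed).
s_p² = [(9−1)·13.6² + (49−1)·12.8²]/(9+49−2) = 166.857
t = (183 − 173)/√[166.857·(1/9 + 1/49)] = 2.135
df = n₁ + n₂ − 2 = 56
p-value = P(T ≥ 2.135) ≈ 0.0186
Since p ≈ 0.0186 < α = 0.05, reject H0; the evidence is statistically significant.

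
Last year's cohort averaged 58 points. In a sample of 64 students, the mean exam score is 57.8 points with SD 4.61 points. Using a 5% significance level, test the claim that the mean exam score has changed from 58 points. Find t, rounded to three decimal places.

-0.347

H0: μ = 58; H1: μ ≠ 58 (one-sample t-test, two-sided).
t = (x̄ − μ₀)/(s/√n) = (57.8 − 58)/(4.61/√64) = -0.347
df = n − 1 = 63
Two-sided p-value ≈ 0.730
Since p ≈ 0.730 > α = 0.05, fail to reject H0; the evidence is not statistically significant.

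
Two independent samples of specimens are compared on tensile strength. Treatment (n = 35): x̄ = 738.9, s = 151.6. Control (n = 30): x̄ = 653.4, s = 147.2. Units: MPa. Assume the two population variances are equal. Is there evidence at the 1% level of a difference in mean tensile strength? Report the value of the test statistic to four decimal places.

Let group 1 = treatment, group 2 = control. H0: μ_1 = μ_2; H1: μ_1 ≠ μ_2 (two-sample pooled-variance t-test, two-sided).
s_p² = [(35−1)·151.6² + (30−1)·147.2²]/(35+30−2) = 22377.4
t = (738.9 − 653.4)/√[22377.4·(1/35 + 1/30)] = 2.2972
df = n₁ + n₂ − 2 = 63
Two-sided p-value ≈ 0.025
Since p ≈ 0.025 > α = 0.01, fail to reject H0; the data do not provide sufficient evidence against H0.

2.2972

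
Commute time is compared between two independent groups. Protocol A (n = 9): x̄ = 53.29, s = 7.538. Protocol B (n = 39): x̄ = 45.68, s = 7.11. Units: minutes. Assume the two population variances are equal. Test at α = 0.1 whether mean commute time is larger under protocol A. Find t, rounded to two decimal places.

Let group 1 = protocol A, group 2 = protocol B. H0: μ_1 = μ_2; H1: μ_1 > μ_2 (two-sample pooled-variance t-test, right-tailed).
s_p² = [(9−1)·7.538² + (39−1)·7.11²]/(9+39−2) = 51.6424
t = (53.29 − 45.68)/√[51.6424·(1/9 + 1/39)] = 2.86
df = n₁ + n₂ − 2 = 46
p-value = P(T ≥ 2.86) ≈ 0.003
Since p ≈ 0.003 < α = 0.1, reject H0; the data support H1.

2.86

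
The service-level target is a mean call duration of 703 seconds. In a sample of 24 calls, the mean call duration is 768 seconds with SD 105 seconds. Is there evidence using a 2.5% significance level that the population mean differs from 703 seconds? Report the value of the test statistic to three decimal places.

3.033

H0: μ = 703; H1: μ ≠ 703 (one-sample t-test, two-sided).
t = (x̄ − μ₀)/(s/√n) = (768 − 703)/(105/√24) = 3.033
df = n − 1 = 23
Two-sided p-value ≈ 0.0059
Since p ≈ 0.0059 < α = 0.025, reject H0; the data support H1.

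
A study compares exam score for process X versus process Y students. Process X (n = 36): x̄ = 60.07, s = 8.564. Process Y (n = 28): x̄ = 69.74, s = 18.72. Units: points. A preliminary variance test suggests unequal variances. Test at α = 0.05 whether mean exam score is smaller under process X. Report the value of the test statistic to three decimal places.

-2.535

Let group 1 = process X, group 2 = process Y. H0: μ_1 = μ_2; H1: μ_1 < μ_2 (Welch's two-sample t-test, left-tailed).
t = (x̄_1 − x̄_2)/√(s_1²/n_1 + s_2²/n_2) = (60.07 − 69.74)/√(8.564²/36 + 18.72²/28) = -2.535
Welch–Satterthwaite df ≈ 35.77
p-value = P(T ≤ -2.535) ≈ 0.0079
Since p ≈ 0.0079 < α = 0.05, reject H0; the evidence is statistically significant.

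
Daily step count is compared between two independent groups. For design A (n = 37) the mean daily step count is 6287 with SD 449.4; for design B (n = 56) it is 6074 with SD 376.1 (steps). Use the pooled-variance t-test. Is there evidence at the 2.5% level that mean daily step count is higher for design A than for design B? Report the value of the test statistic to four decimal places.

Let group 1 = design A, group 2 = design B. H0: μ_1 = μ_2; H1: μ_1 > μ_2 (two-sample pooled-variance t-test, right-tailed).
s_p² = [(37−1)·449.4² + (56−1)·376.1²]/(37+56−2) = 165389
t = (6287 − 6074)/√[165389·(1/37 + 1/56)] = 2.4722
df = n₁ + n₂ − 2 = 91
p-value = P(T ≥ 2.4722) ≈ 0.008
Since p ≈ 0.008 < α = 0.025, reject H0; the evidence is statistically significant.

2.4722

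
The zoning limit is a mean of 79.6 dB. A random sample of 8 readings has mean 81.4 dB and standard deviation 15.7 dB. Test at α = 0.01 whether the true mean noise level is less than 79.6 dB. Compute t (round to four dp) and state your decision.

H0: μ = 79.6; H1: μ < 79.6 (one-sample t-test, left-tailed).
t = (x̄ − μ₀)/(s/√n) = (81.4 − 79.6)/(15.7/√8) = 0.3243
df = n − 1 = 7
p-value = P(T ≤ 0.3243) ≈ 0.6224
Since p ≈ 0.6224 > α = 0.01, fail to reject H0; the data do not provide sufficient evidence against H0.

t = 0.3243; fail to reject H0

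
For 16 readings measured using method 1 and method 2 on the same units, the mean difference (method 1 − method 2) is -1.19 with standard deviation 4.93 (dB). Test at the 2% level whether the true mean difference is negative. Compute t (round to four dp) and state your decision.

H0: μ_d = 0; H1: μ_d < 0 (paired t-test on the differences, left-tailed).
t = d̄/(s_d/√n) = -1.19/(4.93/√16) = -0.9655
df = n − 1 = 15
p-value = P(T ≤ -0.9655) ≈ 0.1748
Since p ≈ 0.1748 > α = 0.02, fail to reject H0; the data do not provide sufficient evidence against H0.

t = -0.9655; fail to reject H0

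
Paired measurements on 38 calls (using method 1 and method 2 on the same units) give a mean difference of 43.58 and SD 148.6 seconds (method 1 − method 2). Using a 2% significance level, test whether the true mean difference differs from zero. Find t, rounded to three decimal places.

H0: μ_d = 0; H1: μ_d ≠ 0 (paired t-test on the differences, two-sided).
t = d̄/(s_d/√n) = 43.58/(148.6/√38) = 1.808
df = n − 1 = 37
Two-sided p-value ≈ 0.079
Since p ≈ 0.079 > α = 0.02, fail to reject H0; the data do not provide sufficient evidence against H0.

1.808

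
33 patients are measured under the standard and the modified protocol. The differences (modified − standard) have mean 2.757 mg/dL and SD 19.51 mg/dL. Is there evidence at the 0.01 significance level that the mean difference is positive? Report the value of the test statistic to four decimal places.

0.8118

H0: μ_d = 0; H1: μ_d > 0 (paired t-test on the differences, right-tailed).
t = d̄/(s_d/√n) = 2.757/(19.51/√33) = 0.8118
df = n − 1 = 32
p-value = P(T ≥ 0.8118) ≈ 0.211
Since p ≈ 0.211 > α = 0.01, fail to reject H0; the data do not provide sufficient evidence against H0.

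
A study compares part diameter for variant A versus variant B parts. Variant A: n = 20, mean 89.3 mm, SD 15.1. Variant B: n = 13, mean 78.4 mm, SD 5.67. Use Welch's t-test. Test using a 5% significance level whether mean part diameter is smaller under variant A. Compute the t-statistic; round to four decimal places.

Let group 1 = variant A, group 2 = variant B. H0: μ_1 = μ_2; H1: μ_1 < μ_2 (Welch's two-sample t-test, left-tailed).
t = (x̄_1 − x̄_2)/√(s_1²/n_1 + s_2²/n_2) = (89.3 − 78.4)/√(15.1²/20 + 5.67²/13) = 2.9264
Welch–Satterthwaite df ≈ 26.19
p-value = P(T ≤ 2.9264) ≈ 0.9965
Since p ≈ 0.9965 > α = 0.05, fail to reject H0; the data do not provide sufficient evidence against H0.

2.9264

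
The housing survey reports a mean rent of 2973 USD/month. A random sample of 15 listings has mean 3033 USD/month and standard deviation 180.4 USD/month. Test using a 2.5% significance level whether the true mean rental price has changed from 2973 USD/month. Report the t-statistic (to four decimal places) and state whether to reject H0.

t = 1.2881; fail to reject H0

H0: μ = 2973; H1: μ ≠ 2973 (one-sample t-test, two-sided).
t = (x̄ − μ₀)/(s/√n) = (3033 − 2973)/(180.4/√15) = 1.2881
df = n − 1 = 14
Two-sided p-value ≈ 0.219
Since p ≈ 0.219 > α = 0.025, fail to reject H0; the evidence is not statistically significant.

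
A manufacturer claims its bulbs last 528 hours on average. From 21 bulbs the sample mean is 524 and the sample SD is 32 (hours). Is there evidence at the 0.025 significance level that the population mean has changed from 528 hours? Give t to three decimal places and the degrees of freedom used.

t = -0.573, df = 20

H0: μ = 528; H1: μ ≠ 528 (one-sample t-test, two-sided).
t = (x̄ − μ₀)/(s/√n) = (524 − 528)/(32/√21) = -0.573
df = n − 1 = 20
Two-sided p-value ≈ 0.5731
Since p ≈ 0.5731 > α = 0.025, fail to reject H0; the data do not provide sufficient evidence against H0.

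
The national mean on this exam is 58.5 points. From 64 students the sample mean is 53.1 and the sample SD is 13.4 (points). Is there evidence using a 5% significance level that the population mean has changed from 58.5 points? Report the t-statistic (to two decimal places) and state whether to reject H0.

H0: μ = 58.5; H1: μ ≠ 58.5 (one-sample t-test, two-sided).
t = (x̄ − μ₀)/(s/√n) = (53.1 − 58.5)/(13.4/√64) = -3.22
df = n − 1 = 63
Two-sided p-value ≈ 0.0020
Since p ≈ 0.0020 < α = 0.05, reject H0; the evidence is statistically significant.

t = -3.22; reject H0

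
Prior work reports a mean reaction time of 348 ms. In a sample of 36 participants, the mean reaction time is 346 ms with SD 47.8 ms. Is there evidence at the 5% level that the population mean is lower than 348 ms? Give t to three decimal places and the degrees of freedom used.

t = -0.251, df = 35

H0: μ = 348; H1: μ < 348 (one-sample t-test, left-tailed).
t = (x̄ − μ₀)/(s/√n) = (346 − 348)/(47.8/√36) = -0.251
df = n − 1 = 35
p-value = P(T ≤ -0.251) ≈ 0.402
Since p ≈ 0.402 > α = 0.05, fail to reject H0; the data do not provide sufficient evidence against H0.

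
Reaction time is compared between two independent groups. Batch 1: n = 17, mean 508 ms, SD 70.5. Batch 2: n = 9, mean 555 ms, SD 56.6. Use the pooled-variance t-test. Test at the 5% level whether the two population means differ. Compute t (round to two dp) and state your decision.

t = -1.72; fail to reject H0

Let group 1 = batch 1, group 2 = batch 2. H0: μ_1 = μ_2; H1: μ_1 ≠ μ_2 (two-sample pooled-variance t-test, two-sided).
s_p² = [(17−1)·70.5² + (9−1)·56.6²]/(17+9−2) = 4381.35
t = (508 − 555)/√[4381.35·(1/17 + 1/9)] = -1.72
df = n₁ + n₂ − 2 = 24
Two-sided p-value ≈ 0.098
Since p ≈ 0.098 > α = 0.05, fail to reject H0; the evidence is not statistically significant.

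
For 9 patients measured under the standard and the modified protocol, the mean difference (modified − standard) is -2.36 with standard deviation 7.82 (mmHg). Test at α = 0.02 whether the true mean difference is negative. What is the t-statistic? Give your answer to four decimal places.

H0: μ_d = 0; H1: μ_d < 0 (paired t-test on the differences, left-tailed).
t = d̄/(s_d/√n) = -2.36/(7.82/√9) = -0.9054
df = n − 1 = 8
p-value = P(T ≤ -0.9054) ≈ 0.1959
Since p ≈ 0.1959 > α = 0.02, fail to reject H0; the data do not provide sufficient evidence against H0.

-0.9054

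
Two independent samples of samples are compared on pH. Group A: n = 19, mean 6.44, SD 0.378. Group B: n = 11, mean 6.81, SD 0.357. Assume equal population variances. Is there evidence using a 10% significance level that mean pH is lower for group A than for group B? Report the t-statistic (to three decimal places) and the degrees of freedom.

t = -2.635, df = 28

Let group 1 = group A, group 2 = group B. H0: μ_1 = μ_2; H1: μ_1 < μ_2 (two-sample pooled-variance t-test, left-tailed).
s_p² = [(19−1)·0.378² + (11−1)·0.357²]/(19+11−2) = 0.137372
t = (6.44 − 6.81)/√[0.137372·(1/19 + 1/11)] = -2.635
df = n₁ + n₂ − 2 = 28
p-value = P(T ≤ -2.635) ≈ 0.007
Since p ≈ 0.007 < α = 0.1, reject H0; the data support H1.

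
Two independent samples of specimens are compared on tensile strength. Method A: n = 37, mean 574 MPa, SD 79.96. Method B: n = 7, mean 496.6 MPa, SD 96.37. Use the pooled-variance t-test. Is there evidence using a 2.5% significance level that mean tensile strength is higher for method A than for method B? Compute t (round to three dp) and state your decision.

t = 2.276; reject H0

Let group 1 = method A, group 2 = method B. H0: μ_1 = μ_2; H1: μ_1 > μ_2 (two-sample pooled-variance t-test, right-tailed).
s_p² = [(37−1)·79.96² + (7−1)·96.37²]/(37+7−2) = 6806.97
t = (574 − 496.6)/√[6806.97·(1/37 + 1/7)] = 2.276
df = n₁ + n₂ − 2 = 42
p-value = P(T ≥ 2.276) ≈ 0.014
Since p ≈ 0.014 < α = 0.025, reject H0; the evidence is statistically significant.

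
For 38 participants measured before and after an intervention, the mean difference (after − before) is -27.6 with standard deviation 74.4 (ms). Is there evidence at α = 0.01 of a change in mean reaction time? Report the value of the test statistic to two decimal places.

H0: μ_d = 0; H1: μ_d ≠ 0 (paired t-test on the differences, two-sided).
t = d̄/(s_d/√n) = -27.6/(74.4/√38) = -2.29
df = n − 1 = 37
Two-sided p-value ≈ 0.0280
Since p ≈ 0.0280 > α = 0.01, fail to reject H0; the evidence is not statistically significant.

-2.29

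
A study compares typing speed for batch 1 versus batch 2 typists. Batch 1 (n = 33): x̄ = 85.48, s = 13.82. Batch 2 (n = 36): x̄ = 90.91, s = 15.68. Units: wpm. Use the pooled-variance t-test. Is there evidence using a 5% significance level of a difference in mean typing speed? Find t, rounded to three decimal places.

-1.520

Let group 1 = batch 1, group 2 = batch 2. H0: μ_1 = μ_2; H1: μ_1 ≠ μ_2 (two-sample pooled-variance t-test, two-sided).
s_p² = [(33−1)·13.82² + (36−1)·15.68²]/(33+36−2) = 219.656
t = (85.48 − 90.91)/√[219.656·(1/33 + 1/36)] = -1.520
df = n₁ + n₂ − 2 = 67
Two-sided p-value ≈ 0.1332
Since p ≈ 0.1332 > α = 0.05, fail to reject H0; the data do not provide sufficient evidence against H0.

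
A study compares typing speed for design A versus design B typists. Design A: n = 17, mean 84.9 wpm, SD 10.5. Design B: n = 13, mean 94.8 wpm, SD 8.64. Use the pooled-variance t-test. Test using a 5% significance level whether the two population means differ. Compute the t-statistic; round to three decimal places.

-2.757

Let group 1 = design A, group 2 = design B. H0: μ_1 = μ_2; H1: μ_1 ≠ μ_2 (two-sample pooled-variance t-test, two-sided).
s_p² = [(17−1)·10.5² + (13−1)·8.64²]/(17+13−2) = 94.9927
t = (84.9 − 94.8)/√[94.9927·(1/17 + 1/13)] = -2.757
df = n₁ + n₂ − 2 = 28
Two-sided p-value ≈ 0.010
Since p ≈ 0.010 < α = 0.05, reject H0; the evidence is statistically significant.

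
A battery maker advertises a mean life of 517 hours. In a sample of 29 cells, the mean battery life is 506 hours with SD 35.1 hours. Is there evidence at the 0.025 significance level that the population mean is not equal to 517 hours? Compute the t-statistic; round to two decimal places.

-1.69

H0: μ = 517; H1: μ ≠ 517 (one-sample t-test, two-sided).
t = (x̄ − μ₀)/(s/√n) = (506 − 517)/(35.1/√29) = -1.69
df = n − 1 = 28
Two-sided p-value ≈ 0.103
Since p ≈ 0.103 > α = 0.025, fail to reject H0; the data do not provide sufficient evidence against H0.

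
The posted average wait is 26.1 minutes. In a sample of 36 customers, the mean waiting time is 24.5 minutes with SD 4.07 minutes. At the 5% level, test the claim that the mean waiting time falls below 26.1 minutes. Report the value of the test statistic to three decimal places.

H0: μ = 26.1; H1: μ < 26.1 (one-sample t-test, left-tailed).
t = (x̄ − μ₀)/(s/√n) = (24.5 − 26.1)/(4.07/√36) = -2.359
df = n − 1 = 35
p-value = P(T ≤ -2.359) ≈ 0.0120
Since p ≈ 0.0120 < α = 0.05, reject H0; the data support H1.

-2.359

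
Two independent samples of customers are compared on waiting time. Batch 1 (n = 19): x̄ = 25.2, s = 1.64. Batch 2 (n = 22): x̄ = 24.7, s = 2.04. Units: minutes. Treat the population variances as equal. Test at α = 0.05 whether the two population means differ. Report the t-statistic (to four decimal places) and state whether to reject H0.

Let group 1 = batch 1, group 2 = batch 2. H0: μ_1 = μ_2; H1: μ_1 ≠ μ_2 (two-sample pooled-variance t-test, two-sided).
s_p² = [(19−1)·1.64² + (22−1)·2.04²]/(19+22−2) = 3.48222
t = (25.2 − 24.7)/√[3.48222·(1/19 + 1/22)] = 0.8555
df = n₁ + n₂ − 2 = 39
Two-sided p-value ≈ 0.397
Since p ≈ 0.397 > α = 0.05, fail to reject H0; the data do not provide sufficient evidence against H0.

t = 0.8555; fail to reject H0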